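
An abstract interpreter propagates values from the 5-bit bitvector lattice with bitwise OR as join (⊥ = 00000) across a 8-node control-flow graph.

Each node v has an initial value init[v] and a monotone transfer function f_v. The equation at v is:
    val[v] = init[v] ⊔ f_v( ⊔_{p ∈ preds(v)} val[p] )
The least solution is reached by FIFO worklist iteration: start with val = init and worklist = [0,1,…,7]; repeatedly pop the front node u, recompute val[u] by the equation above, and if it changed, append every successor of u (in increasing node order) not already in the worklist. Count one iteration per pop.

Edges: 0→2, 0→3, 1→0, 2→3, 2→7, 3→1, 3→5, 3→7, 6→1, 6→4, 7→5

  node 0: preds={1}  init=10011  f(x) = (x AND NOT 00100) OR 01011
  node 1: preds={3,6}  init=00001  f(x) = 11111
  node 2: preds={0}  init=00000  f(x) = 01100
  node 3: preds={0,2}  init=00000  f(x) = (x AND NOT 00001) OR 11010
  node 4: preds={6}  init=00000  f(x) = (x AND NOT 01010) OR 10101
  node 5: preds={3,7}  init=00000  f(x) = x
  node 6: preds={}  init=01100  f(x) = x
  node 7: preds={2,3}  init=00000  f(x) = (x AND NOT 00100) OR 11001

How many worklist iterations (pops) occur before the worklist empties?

Trace (11 dequeues):
  [1] u=0 | in 00001 | out 11011 | prev 10011 | push {}
  [2] u=1 | in 01100 | out 11111 | prev 00001 | push {0}
  [3] u=2 | in 11011 | out 01100 | prev 00000 | push {}
  [4] u=3 | in 11111 | out 11110 | prev 00000 | push {1}
  [5] u=4 | in 01100 | out 10101 | prev 00000 | push {}
  [6] u=5 | in 11110 | out 11110 | prev 00000 | push {}
  [7] u=6 | in 00000 | out 01100 | ==
  [8] u=7 | in 11110 | out 11011 | prev 00000 | push {5}
  [9] u=0 | in 11111 | out 11011 | ==
  [10] u=1 | in 11110 | out 11111 | ==
  [11] u=5 | in 11111 | out 11111 | prev 11110 | push {}

Converged values:
  [0] 11011
  [1] 11111
  [2] 01100
  [3] 11110
  [4] 10101
  [5] 11111
  [6] 01100
  [7] 11011

11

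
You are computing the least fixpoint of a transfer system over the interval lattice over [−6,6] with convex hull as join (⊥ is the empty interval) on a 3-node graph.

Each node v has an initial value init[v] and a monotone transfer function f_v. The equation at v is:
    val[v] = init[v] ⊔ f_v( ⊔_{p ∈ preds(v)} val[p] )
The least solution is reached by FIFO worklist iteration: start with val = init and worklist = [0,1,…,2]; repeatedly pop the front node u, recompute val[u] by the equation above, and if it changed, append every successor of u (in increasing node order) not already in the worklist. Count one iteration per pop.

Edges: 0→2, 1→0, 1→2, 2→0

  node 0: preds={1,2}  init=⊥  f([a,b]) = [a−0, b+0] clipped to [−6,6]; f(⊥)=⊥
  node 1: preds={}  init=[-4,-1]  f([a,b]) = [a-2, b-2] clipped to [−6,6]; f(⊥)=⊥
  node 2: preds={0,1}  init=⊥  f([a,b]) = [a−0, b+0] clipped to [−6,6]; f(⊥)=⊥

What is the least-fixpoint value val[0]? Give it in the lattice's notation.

[-4,-1]

Iteration log — 4 steps:
  step 1. node 0  ⊔preds=[-4,-1]  new=[-4,-1]  old=⊥  +wl: 
  step 2. node 1  ⊔preds=⊥  new=[-4,-1]  stable
  step 3. node 2  ⊔preds=[-4,-1]  new=[-4,-1]  old=⊥  +wl: 0
  step 4. node 0  ⊔preds=[-4,-1]  new=[-4,-1]  stable

Least fixpoint reached:
  node 0: [-4,-1]
  node 1: [-4,-1]
  node 2: [-4,-1]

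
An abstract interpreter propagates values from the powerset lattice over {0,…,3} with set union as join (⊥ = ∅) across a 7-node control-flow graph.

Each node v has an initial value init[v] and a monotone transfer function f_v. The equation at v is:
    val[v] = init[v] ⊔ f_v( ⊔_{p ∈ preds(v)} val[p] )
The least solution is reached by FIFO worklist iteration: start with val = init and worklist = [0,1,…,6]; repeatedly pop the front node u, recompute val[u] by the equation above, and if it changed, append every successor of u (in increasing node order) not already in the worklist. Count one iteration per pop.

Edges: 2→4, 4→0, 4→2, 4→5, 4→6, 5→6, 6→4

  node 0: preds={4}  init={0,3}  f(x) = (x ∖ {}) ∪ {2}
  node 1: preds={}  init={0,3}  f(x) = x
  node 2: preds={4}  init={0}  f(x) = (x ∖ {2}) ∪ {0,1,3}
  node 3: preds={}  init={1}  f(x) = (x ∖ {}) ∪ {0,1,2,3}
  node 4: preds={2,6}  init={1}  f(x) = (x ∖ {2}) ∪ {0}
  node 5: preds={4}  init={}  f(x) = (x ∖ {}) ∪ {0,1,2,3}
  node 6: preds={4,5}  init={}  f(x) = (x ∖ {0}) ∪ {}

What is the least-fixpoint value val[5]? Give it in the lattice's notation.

Iteration log — 10 steps:
  step 1. node 0  ⊔preds={1}  new={0,1,2,3}  old={0,3}  +wl: 
  step 2. node 1  ⊔preds={}  new={0,3}  stable
  step 3. node 2  ⊔preds={1}  new={0,1,3}  old={0}  +wl: 
  step 4. node 3  ⊔preds={}  new={0,1,2,3}  old={1}  +wl: 
  step 5. node 4  ⊔preds={0,1,3}  new={0,1,3}  old={1}  +wl: 0,2
  step 6. node 5  ⊔preds={0,1,3}  new={0,1,2,3}  old={}  +wl: 
  step 7. node 6  ⊔preds={0,1,2,3}  new={1,2,3}  old={}  +wl: 4
  step 8. node 0  ⊔preds={0,1,3}  new={0,1,2,3}  stable
  step 9. node 2  ⊔preds={0,1,3}  new={0,1,3}  stable
  step 10. node 4  ⊔preds={0,1,2,3}  new={0,1,3}  stable

Least fixpoint reached:
  node 0: {0,1,2,3}
  node 1: {0,3}
  node 2: {0,1,3}
  node 3: {0,1,2,3}
  node 4: {0,1,3}
  node 5: {0,1,2,3}
  node 6: {1,2,3}

{0,1,2,3}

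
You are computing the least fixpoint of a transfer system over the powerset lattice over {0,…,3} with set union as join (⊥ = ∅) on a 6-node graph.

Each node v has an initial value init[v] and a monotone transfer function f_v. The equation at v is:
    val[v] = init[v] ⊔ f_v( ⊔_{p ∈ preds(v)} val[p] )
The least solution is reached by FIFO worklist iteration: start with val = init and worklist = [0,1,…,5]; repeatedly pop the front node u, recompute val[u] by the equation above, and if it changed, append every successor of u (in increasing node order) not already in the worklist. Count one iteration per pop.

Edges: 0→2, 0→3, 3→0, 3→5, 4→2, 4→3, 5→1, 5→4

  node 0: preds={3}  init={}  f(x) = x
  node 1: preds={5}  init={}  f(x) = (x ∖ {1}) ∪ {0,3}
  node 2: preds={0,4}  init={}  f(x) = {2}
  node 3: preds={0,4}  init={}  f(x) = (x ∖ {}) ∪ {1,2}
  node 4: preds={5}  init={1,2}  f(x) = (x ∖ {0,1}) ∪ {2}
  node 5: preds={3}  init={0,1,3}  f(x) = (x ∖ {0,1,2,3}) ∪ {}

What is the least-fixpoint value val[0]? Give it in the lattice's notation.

Worklist (13 pops):
  #1 pop 0: in={} → {} (no change)
  #2 pop 1: in={0,1,3} → {0,3} (was {}); enqueue []
  #3 pop 2: in={1,2} → {2} (was {}); enqueue []
  #4 pop 3: in={1,2} → {1,2} (was {}); enqueue [0]
  #5 pop 4: in={0,1,3} → {1,2,3} (was {1,2}); enqueue [2,3]
  #6 pop 5: in={1,2} → {0,1,3} (no change)
  #7 pop 0: in={1,2} → {1,2} (was {}); enqueue []
  #8 pop 2: in={1,2,3} → {2} (no change)
  #9 pop 3: in={1,2,3} → {1,2,3} (was {1,2}); enqueue [0,5]
  #10 pop 0: in={1,2,3} → {1,2,3} (was {1,2}); enqueue [2,3]
  #11 pop 5: in={1,2,3} → {0,1,3} (no change)
  #12 pop 2: in={1,2,3} → {2} (no change)
  #13 pop 3: in={1,2,3} → {1,2,3} (no change)

Fixpoint:
  val[0] = {1,2,3}
  val[1] = {0,3}
  val[2] = {2}
  val[3] = {1,2,3}
  val[4] = {1,2,3}
  val[5] = {0,1,3}

{1,2,3}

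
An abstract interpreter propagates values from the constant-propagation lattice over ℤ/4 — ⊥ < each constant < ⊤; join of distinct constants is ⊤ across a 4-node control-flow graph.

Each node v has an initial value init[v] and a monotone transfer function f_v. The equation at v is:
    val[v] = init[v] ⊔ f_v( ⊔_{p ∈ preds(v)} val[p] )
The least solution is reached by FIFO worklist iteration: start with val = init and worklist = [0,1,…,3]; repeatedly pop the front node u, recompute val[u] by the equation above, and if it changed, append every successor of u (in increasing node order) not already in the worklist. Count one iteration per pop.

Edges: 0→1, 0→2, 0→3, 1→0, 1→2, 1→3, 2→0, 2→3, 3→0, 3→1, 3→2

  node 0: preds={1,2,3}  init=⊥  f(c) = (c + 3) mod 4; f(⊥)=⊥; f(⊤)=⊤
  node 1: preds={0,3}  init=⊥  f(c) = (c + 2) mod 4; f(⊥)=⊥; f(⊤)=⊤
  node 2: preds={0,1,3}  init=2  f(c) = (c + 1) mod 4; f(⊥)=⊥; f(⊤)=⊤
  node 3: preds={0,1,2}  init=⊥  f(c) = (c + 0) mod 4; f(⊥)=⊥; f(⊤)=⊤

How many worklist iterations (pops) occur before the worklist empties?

Trace (9 dequeues):
  [1] u=0 | in 2 | out 1 | prev ⊥ | push {}
  [2] u=1 | in 1 | out 3 | prev ⊥ | push {0}
  [3] u=2 | in ⊤ | out ⊤ | prev 2 | push {}
  [4] u=3 | in ⊤ | out ⊤ | prev ⊥ | push {1,2}
  [5] u=0 | in ⊤ | out ⊤ | prev 1 | push {3}
  [6] u=1 | in ⊤ | out ⊤ | prev 3 | push {0}
  [7] u=2 | in ⊤ | out ⊤ | ==
  [8] u=3 | in ⊤ | out ⊤ | ==
  [9] u=0 | in ⊤ | out ⊤ | ==

Converged values:
  [0] ⊤
  [1] ⊤
  [2] ⊤
  [3] ⊤

9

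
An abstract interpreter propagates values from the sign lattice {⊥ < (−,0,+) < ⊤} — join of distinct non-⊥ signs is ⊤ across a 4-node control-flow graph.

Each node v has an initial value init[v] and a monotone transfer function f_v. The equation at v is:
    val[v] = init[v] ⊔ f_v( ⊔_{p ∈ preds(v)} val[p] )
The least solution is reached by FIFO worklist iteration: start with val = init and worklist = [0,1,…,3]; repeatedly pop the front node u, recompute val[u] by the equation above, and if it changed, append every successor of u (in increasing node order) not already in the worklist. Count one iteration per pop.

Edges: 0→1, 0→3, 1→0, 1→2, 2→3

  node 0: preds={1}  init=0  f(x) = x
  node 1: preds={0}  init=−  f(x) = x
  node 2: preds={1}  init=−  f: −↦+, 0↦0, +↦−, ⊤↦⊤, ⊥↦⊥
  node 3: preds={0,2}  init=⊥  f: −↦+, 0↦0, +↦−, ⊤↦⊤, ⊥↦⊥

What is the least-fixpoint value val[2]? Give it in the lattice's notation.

Iteration log — 5 steps:
  step 1. node 0  ⊔preds=−  new=⊤  old=0  +wl: 
  step 2. node 1  ⊔preds=⊤  new=⊤  old=−  +wl: 0
  step 3. node 2  ⊔preds=⊤  new=⊤  old=−  +wl: 
  step 4. node 3  ⊔preds=⊤  new=⊤  old=⊥  +wl: 
  step 5. node 0  ⊔preds=⊤  new=⊤  stable

Least fixpoint reached:
  node 0: ⊤
  node 1: ⊤
  node 2: ⊤
  node 3: ⊤

⊤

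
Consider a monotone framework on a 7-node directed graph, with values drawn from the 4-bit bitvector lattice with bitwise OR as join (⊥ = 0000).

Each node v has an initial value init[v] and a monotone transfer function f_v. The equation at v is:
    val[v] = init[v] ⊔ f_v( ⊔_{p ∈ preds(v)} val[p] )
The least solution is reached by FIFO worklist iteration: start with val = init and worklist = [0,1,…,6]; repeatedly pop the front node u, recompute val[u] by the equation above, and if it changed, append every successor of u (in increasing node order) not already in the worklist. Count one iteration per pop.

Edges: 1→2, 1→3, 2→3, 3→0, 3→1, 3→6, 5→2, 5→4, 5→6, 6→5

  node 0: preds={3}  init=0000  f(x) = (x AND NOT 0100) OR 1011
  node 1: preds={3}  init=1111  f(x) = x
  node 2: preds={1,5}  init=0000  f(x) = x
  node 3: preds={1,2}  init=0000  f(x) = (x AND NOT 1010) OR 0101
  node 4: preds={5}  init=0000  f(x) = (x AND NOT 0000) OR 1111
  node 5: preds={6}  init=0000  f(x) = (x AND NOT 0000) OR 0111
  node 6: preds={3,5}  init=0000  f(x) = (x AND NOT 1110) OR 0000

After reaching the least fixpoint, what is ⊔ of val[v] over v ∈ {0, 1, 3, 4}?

Worklist (12 pops):
  #1 pop 0: in=0000 → 1011 (was 0000); enqueue []
  #2 pop 1: in=0000 → 1111 (no change)
  #3 pop 2: in=1111 → 1111 (was 0000); enqueue []
  #4 pop 3: in=1111 → 0101 (was 0000); enqueue [0,1]
  #5 pop 4: in=0000 → 1111 (was 0000); enqueue []
  #6 pop 5: in=0000 → 0111 (was 0000); enqueue [2,4]
  #7 pop 6: in=0111 → 0001 (was 0000); enqueue [5]
  #8 pop 0: in=0101 → 1011 (no change)
  #9 pop 1: in=0101 → 1111 (no change)
  #10 pop 2: in=1111 → 1111 (no change)
  #11 pop 4: in=0111 → 1111 (no change)
  #12 pop 5: in=0001 → 0111 (no change)

Fixpoint:
  val[0] = 1011
  val[1] = 1111
  val[2] = 1111
  val[3] = 0101
  val[4] = 1111
  val[5] = 0111
  val[6] = 0001

1111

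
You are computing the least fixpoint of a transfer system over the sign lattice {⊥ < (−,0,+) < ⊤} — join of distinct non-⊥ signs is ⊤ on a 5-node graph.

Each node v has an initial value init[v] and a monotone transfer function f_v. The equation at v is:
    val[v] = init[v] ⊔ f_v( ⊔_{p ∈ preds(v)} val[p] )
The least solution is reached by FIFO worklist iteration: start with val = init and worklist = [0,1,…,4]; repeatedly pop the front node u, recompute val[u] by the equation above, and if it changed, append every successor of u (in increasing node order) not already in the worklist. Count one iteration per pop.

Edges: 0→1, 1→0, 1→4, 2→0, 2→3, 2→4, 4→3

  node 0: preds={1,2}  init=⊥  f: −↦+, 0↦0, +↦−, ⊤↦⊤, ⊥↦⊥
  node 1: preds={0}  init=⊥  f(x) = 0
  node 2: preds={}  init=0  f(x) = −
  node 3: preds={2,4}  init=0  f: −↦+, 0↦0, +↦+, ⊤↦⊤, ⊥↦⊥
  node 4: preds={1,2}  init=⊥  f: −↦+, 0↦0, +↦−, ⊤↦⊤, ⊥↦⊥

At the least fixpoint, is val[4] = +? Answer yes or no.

Trace (8 dequeues):
  [1] u=0 | in 0 | out 0 | prev ⊥ | push {}
  [2] u=1 | in 0 | out 0 | prev ⊥ | push {0}
  [3] u=2 | in ⊥ | out ⊤ | prev 0 | push {}
  [4] u=3 | in ⊤ | out ⊤ | prev 0 | push {}
  [5] u=4 | in ⊤ | out ⊤ | prev ⊥ | push {3}
  [6] u=0 | in ⊤ | out ⊤ | prev 0 | push {1}
  [7] u=3 | in ⊤ | out ⊤ | ==
  [8] u=1 | in ⊤ | out 0 | ==

Converged values:
  [0] ⊤
  [1] 0
  [2] ⊤
  [3] ⊤
  [4] ⊤

no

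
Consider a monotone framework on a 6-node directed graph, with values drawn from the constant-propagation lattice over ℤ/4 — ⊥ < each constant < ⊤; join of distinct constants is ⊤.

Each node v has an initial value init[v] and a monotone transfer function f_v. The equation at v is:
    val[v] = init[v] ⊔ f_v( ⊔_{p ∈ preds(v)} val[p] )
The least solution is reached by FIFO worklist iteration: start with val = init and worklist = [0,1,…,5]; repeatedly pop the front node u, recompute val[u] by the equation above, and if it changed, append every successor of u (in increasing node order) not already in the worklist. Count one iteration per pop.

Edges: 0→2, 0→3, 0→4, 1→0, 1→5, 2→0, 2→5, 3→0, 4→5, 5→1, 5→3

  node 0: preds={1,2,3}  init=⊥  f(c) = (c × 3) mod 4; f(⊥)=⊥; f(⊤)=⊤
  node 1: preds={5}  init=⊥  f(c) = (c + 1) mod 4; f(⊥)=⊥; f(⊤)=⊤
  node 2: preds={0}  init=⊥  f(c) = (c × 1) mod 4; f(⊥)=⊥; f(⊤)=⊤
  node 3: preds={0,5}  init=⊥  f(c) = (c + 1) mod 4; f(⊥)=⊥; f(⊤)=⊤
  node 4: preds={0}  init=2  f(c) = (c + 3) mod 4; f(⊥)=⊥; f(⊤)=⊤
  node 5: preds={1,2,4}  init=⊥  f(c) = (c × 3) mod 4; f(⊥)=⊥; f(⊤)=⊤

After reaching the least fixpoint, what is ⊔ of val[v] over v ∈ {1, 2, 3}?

Iteration log — 21 steps:
  step 1. node 0  ⊔preds=⊥  new=⊥  stable
  step 2. node 1  ⊔preds=⊥  new=⊥  stable
  step 3. node 2  ⊔preds=⊥  new=⊥  stable
  step 4. node 3  ⊔preds=⊥  new=⊥  stable
  step 5. node 4  ⊔preds=⊥  new=2  stable
  step 6. node 5  ⊔preds=2  new=2  old=⊥  +wl: 1,3
  step 7. node 1  ⊔preds=2  new=3  old=⊥  +wl: 0,5
  step 8. node 3  ⊔preds=2  new=3  old=⊥  +wl: 
  step 9. node 0  ⊔preds=3  new=1  old=⊥  +wl: 2,3,4
  step 10. node 5  ⊔preds=⊤  new=⊤  old=2  +wl: 1
  step 11. node 2  ⊔preds=1  new=1  old=⊥  +wl: 0,5
  step 12. node 3  ⊔preds=⊤  new=⊤  old=3  +wl: 
  step 13. node 4  ⊔preds=1  new=⊤  old=2  +wl: 
  step 14. node 1  ⊔preds=⊤  new=⊤  old=3  +wl: 
  step 15. node 0  ⊔preds=⊤  new=⊤  old=1  +wl: 2,3,4
  step 16. node 5  ⊔preds=⊤  new=⊤  stable
  step 17. node 2  ⊔preds=⊤  new=⊤  old=1  +wl: 0,5
  step 18. node 3  ⊔preds=⊤  new=⊤  stable
  step 19. node 4  ⊔preds=⊤  new=⊤  stable
  step 20. node 0  ⊔preds=⊤  new=⊤  stable
  step 21. node 5  ⊔preds=⊤  new=⊤  stable

Least fixpoint reached:
  node 0: ⊤
  node 1: ⊤
  node 2: ⊤
  node 3: ⊤
  node 4: ⊤
  node 5: ⊤

⊤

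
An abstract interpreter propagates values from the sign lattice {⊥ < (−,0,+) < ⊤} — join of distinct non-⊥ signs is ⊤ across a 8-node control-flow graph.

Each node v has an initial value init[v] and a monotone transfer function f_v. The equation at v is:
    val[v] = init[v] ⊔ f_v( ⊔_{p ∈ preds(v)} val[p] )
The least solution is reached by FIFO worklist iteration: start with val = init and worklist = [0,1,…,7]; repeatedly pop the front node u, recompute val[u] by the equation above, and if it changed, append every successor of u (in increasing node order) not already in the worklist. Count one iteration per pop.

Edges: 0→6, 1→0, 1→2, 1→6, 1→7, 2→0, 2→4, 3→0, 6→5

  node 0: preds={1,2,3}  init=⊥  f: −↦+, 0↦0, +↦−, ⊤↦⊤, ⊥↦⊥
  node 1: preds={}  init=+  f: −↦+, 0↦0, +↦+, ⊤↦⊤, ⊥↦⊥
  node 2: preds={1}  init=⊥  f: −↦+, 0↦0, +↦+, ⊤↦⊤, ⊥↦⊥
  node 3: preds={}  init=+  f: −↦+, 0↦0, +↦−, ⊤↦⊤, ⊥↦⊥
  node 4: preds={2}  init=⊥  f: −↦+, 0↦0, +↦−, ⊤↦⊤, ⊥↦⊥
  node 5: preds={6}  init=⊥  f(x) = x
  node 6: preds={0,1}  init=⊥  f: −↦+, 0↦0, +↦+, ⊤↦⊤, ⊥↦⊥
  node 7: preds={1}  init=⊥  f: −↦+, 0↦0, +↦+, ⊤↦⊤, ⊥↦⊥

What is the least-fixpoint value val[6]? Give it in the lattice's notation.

⊤

Iteration log — 10 steps:
  step 1. node 0  ⊔preds=+  new=−  old=⊥  +wl: 
  step 2. node 1  ⊔preds=⊥  new=+  stable
  step 3. node 2  ⊔preds=+  new=+  old=⊥  +wl: 0
  step 4. node 3  ⊔preds=⊥  new=+  stable
  step 5. node 4  ⊔preds=+  new=−  old=⊥  +wl: 
  step 6. node 5  ⊔preds=⊥  new=⊥  stable
  step 7. node 6  ⊔preds=⊤  new=⊤  old=⊥  +wl: 5
  step 8. node 7  ⊔preds=+  new=+  old=⊥  +wl: 
  step 9. node 0  ⊔preds=+  new=−  stable
  step 10. node 5  ⊔preds=⊤  new=⊤  old=⊥  +wl: 

Least fixpoint reached:
  node 0: −
  node 1: +
  node 2: +
  node 3: +
  node 4: −
  node 5: ⊤
  node 6: ⊤
  node 7: +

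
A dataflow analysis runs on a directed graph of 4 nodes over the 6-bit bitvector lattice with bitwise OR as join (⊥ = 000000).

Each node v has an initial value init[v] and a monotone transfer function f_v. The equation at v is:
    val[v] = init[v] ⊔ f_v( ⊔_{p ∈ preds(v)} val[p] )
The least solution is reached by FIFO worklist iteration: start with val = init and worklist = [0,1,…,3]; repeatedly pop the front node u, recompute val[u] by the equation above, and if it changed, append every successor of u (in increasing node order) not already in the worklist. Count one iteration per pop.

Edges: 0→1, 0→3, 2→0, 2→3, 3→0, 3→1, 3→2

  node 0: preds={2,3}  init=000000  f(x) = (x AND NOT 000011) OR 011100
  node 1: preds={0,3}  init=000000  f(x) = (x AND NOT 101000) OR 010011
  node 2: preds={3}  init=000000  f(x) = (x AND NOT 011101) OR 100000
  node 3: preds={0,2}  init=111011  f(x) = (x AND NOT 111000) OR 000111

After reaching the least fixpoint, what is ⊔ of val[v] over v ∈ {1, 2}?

110111

Worklist (7 pops):
  #1 pop 0: in=111011 → 111100 (was 000000); enqueue []
  #2 pop 1: in=111111 → 010111 (was 000000); enqueue []
  #3 pop 2: in=111011 → 100010 (was 000000); enqueue [0]
  #4 pop 3: in=111110 → 111111 (was 111011); enqueue [1,2]
  #5 pop 0: in=111111 → 111100 (no change)
  #6 pop 1: in=111111 → 010111 (no change)
  #7 pop 2: in=111111 → 100010 (no change)

Fixpoint:
  val[0] = 111100
  val[1] = 010111
  val[2] = 100010
  val[3] = 111111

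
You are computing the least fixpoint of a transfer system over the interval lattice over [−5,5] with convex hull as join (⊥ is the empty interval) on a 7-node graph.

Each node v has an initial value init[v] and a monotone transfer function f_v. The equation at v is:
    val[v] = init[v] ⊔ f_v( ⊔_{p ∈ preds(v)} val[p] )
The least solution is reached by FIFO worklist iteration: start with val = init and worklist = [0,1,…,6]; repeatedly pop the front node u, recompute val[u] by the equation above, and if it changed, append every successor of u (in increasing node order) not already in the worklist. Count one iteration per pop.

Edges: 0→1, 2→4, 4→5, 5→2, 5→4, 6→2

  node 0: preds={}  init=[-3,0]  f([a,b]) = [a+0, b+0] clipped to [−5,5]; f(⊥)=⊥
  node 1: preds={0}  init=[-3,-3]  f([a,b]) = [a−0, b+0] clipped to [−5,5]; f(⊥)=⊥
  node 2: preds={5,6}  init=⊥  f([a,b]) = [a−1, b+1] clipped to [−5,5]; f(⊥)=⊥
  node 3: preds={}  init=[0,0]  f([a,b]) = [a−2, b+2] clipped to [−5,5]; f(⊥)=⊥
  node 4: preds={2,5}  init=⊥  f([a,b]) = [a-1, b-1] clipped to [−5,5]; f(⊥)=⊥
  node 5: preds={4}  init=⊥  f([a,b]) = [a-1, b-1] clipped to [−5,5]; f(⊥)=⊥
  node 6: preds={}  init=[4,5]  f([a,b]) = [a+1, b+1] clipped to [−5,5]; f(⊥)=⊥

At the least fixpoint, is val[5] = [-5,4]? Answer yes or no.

no

Trace (16 dequeues):
  [1] u=0 | in ⊥ | out [-3,0] | ==
  [2] u=1 | in [-3,0] | out [-3,0] | prev [-3,-3] | push {}
  [3] u=2 | in [4,5] | out [3,5] | prev ⊥ | push {}
  [4] u=3 | in ⊥ | out [0,0] | ==
  [5] u=4 | in [3,5] | out [2,4] | prev ⊥ | push {}
  [6] u=5 | in [2,4] | out [1,3] | prev ⊥ | push {2,4}
  [7] u=6 | in ⊥ | out [4,5] | ==
  [8] u=2 | in [1,5] | out [0,5] | prev [3,5] | push {}
  [9] u=4 | in [0,5] | out [-1,4] | prev [2,4] | push {5}
  [10] u=5 | in [-1,4] | out [-2,3] | prev [1,3] | push {2,4}
  [11] u=2 | in [-2,5] | out [-3,5] | prev [0,5] | push {}
  [12] u=4 | in [-3,5] | out [-4,4] | prev [-1,4] | push {5}
  [13] u=5 | in [-4,4] | out [-5,3] | prev [-2,3] | push {2,4}
  [14] u=2 | in [-5,5] | out [-5,5] | prev [-3,5] | push {}
  [15] u=4 | in [-5,5] | out [-5,4] | prev [-4,4] | push {5}
  [16] u=5 | in [-5,4] | out [-5,3] | ==

Converged values:
  [0] [-3,0]
  [1] [-3,0]
  [2] [-5,5]
  [3] [0,0]
  [4] [-5,4]
  [5] [-5,3]
  [6] [4,5]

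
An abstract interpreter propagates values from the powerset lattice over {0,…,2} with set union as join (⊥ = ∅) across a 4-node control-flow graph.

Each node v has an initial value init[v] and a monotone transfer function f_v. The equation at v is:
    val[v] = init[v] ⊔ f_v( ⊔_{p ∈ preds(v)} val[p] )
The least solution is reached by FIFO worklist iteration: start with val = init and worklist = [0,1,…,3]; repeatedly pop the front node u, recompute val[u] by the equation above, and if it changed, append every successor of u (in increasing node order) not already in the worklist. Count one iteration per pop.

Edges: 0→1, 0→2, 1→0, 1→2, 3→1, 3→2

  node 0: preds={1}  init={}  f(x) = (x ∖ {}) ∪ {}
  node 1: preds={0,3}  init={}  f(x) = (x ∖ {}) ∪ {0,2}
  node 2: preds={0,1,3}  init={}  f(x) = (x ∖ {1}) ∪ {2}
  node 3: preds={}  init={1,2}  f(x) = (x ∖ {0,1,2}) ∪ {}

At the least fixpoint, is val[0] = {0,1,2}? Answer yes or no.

Iteration log — 7 steps:
  step 1. node 0  ⊔preds={}  new={}  stable
  step 2. node 1  ⊔preds={1,2}  new={0,1,2}  old={}  +wl: 0
  step 3. node 2  ⊔preds={0,1,2}  new={0,2}  old={}  +wl: 
  step 4. node 3  ⊔preds={}  new={1,2}  stable
  step 5. node 0  ⊔preds={0,1,2}  new={0,1,2}  old={}  +wl: 1,2
  step 6. node 1  ⊔preds={0,1,2}  new={0,1,2}  stable
  step 7. node 2  ⊔preds={0,1,2}  new={0,2}  stable

Least fixpoint reached:
  node 0: {0,1,2}
  node 1: {0,1,2}
  node 2: {0,2}
  node 3: {1,2}

yes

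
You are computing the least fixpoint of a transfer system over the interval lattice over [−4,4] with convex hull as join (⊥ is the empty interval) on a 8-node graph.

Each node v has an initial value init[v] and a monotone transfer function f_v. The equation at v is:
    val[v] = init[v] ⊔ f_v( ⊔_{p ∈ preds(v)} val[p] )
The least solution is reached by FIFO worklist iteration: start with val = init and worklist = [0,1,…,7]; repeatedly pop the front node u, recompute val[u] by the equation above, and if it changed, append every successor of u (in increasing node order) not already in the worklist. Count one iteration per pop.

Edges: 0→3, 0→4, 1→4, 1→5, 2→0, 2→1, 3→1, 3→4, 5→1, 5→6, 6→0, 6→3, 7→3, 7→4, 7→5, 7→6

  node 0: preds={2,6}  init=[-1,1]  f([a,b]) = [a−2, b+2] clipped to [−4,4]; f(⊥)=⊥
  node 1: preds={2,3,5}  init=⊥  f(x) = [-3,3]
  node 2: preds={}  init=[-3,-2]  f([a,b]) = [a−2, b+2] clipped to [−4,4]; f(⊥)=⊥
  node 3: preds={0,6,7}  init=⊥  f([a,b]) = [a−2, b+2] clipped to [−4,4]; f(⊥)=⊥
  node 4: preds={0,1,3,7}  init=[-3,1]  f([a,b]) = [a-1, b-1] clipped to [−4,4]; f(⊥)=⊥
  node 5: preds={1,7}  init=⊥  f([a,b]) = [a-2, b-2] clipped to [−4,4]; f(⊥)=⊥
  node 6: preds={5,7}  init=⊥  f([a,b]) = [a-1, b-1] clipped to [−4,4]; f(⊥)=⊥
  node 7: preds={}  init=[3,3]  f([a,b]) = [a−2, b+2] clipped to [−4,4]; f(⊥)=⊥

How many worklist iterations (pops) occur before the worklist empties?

Worklist (12 pops):
  #1 pop 0: in=[-3,-2] → [-4,1] (was [-1,1]); enqueue []
  #2 pop 1: in=[-3,-2] → [-3,3] (was ⊥); enqueue []
  #3 pop 2: in=⊥ → [-3,-2] (no change)
  #4 pop 3: in=[-4,3] → [-4,4] (was ⊥); enqueue [1]
  #5 pop 4: in=[-4,4] → [-4,3] (was [-3,1]); enqueue []
  #6 pop 5: in=[-3,3] → [-4,1] (was ⊥); enqueue []
  #7 pop 6: in=[-4,3] → [-4,2] (was ⊥); enqueue [0,3]
  #8 pop 7: in=⊥ → [3,3] (no change)
  #9 pop 1: in=[-4,4] → [-3,3] (no change)
  #10 pop 0: in=[-4,2] → [-4,4] (was [-4,1]); enqueue [4]
  #11 pop 3: in=[-4,4] → [-4,4] (no change)
  #12 pop 4: in=[-4,4] → [-4,3] (no change)

Fixpoint:
  val[0] = [-4,4]
  val[1] = [-3,3]
  val[2] = [-3,-2]
  val[3] = [-4,4]
  val[4] = [-4,3]
  val[5] = [-4,1]
  val[6] = [-4,2]
  val[7] = [3,3]

12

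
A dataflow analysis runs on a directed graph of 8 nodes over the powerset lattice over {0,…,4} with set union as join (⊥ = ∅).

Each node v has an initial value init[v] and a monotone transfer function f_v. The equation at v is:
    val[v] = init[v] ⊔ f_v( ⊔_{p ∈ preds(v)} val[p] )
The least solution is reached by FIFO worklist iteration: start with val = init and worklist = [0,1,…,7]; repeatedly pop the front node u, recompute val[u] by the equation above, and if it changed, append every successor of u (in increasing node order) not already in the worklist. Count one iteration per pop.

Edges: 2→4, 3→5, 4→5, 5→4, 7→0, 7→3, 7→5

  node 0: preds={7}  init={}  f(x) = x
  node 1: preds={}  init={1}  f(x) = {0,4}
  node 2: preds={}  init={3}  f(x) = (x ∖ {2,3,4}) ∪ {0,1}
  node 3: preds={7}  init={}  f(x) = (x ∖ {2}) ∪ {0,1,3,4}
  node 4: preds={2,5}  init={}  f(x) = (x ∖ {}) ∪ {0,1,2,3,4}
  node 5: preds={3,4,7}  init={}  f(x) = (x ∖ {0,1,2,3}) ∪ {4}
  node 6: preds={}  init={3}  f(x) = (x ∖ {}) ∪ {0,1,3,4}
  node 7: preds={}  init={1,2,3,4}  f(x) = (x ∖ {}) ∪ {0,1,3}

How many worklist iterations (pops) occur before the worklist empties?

Trace (12 dequeues):
  [1] u=0 | in {1,2,3,4} | out {1,2,3,4} | prev {} | push {}
  [2] u=1 | in {} | out {0,1,4} | prev {1} | push {}
  [3] u=2 | in {} | out {0,1,3} | prev {3} | push {}
  [4] u=3 | in {1,2,3,4} | out {0,1,3,4} | prev {} | push {}
  [5] u=4 | in {0,1,3} | out {0,1,2,3,4} | prev {} | push {}
  [6] u=5 | in {0,1,2,3,4} | out {4} | prev {} | push {4}
  [7] u=6 | in {} | out {0,1,3,4} | prev {3} | push {}
  [8] u=7 | in {} | out {0,1,2,3,4} | prev {1,2,3,4} | push {0,3,5}
  [9] u=4 | in {0,1,3,4} | out {0,1,2,3,4} | ==
  [10] u=0 | in {0,1,2,3,4} | out {0,1,2,3,4} | prev {1,2,3,4} | push {}
  [11] u=3 | in {0,1,2,3,4} | out {0,1,3,4} | ==
  [12] u=5 | in {0,1,2,3,4} | out {4} | ==

Converged values:
  [0] {0,1,2,3,4}
  [1] {0,1,4}
  [2] {0,1,3}
  [3] {0,1,3,4}
  [4] {0,1,2,3,4}
  [5] {4}
  [6] {0,1,3,4}
  [7] {0,1,2,3,4}

12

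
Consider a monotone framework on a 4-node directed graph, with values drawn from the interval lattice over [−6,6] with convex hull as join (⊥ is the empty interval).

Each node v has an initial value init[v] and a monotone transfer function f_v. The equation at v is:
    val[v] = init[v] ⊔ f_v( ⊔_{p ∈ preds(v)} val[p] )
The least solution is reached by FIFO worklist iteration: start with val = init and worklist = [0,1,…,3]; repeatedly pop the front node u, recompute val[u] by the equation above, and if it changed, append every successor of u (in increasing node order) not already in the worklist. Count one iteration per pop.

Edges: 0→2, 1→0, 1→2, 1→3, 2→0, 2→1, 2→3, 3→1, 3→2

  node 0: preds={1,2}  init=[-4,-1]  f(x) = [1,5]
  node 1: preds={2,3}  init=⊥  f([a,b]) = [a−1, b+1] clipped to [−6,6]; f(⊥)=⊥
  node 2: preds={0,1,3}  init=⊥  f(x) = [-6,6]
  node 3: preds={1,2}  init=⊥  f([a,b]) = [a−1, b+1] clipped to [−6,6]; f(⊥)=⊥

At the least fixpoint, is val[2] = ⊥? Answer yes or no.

Worklist (9 pops):
  #1 pop 0: in=⊥ → [-4,5] (was [-4,-1]); enqueue []
  #2 pop 1: in=⊥ → ⊥ (no change)
  #3 pop 2: in=[-4,5] → [-6,6] (was ⊥); enqueue [0,1]
  #4 pop 3: in=[-6,6] → [-6,6] (was ⊥); enqueue [2]
  #5 pop 0: in=[-6,6] → [-4,5] (no change)
  #6 pop 1: in=[-6,6] → [-6,6] (was ⊥); enqueue [0,3]
  #7 pop 2: in=[-6,6] → [-6,6] (no change)
  #8 pop 0: in=[-6,6] → [-4,5] (no change)
  #9 pop 3: in=[-6,6] → [-6,6] (no change)

Fixpoint:
  val[0] = [-4,5]
  val[1] = [-6,6]
  val[2] = [-6,6]
  val[3] = [-6,6]

no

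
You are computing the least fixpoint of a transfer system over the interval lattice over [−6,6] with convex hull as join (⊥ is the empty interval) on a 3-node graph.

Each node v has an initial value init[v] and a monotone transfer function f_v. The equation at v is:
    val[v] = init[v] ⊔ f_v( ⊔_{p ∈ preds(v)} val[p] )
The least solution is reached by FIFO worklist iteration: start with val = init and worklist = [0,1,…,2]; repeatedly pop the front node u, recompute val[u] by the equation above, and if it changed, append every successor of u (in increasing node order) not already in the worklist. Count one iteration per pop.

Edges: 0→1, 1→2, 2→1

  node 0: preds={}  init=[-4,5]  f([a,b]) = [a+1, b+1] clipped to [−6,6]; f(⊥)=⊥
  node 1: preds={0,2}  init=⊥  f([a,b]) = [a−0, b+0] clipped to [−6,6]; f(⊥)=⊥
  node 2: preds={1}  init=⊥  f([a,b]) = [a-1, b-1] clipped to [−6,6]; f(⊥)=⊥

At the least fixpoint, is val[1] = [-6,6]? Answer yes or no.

Trace (7 dequeues):
  [1] u=0 | in ⊥ | out [-4,5] | ==
  [2] u=1 | in [-4,5] | out [-4,5] | prev ⊥ | push {}
  [3] u=2 | in [-4,5] | out [-5,4] | prev ⊥ | push {1}
  [4] u=1 | in [-5,5] | out [-5,5] | prev [-4,5] | push {2}
  [5] u=2 | in [-5,5] | out [-6,4] | prev [-5,4] | push {1}
  [6] u=1 | in [-6,5] | out [-6,5] | prev [-5,5] | push {2}
  [7] u=2 | in [-6,5] | out [-6,4] | ==

Converged values:
  [0] [-4,5]
  [1] [-6,5]
  [2] [-6,4]

no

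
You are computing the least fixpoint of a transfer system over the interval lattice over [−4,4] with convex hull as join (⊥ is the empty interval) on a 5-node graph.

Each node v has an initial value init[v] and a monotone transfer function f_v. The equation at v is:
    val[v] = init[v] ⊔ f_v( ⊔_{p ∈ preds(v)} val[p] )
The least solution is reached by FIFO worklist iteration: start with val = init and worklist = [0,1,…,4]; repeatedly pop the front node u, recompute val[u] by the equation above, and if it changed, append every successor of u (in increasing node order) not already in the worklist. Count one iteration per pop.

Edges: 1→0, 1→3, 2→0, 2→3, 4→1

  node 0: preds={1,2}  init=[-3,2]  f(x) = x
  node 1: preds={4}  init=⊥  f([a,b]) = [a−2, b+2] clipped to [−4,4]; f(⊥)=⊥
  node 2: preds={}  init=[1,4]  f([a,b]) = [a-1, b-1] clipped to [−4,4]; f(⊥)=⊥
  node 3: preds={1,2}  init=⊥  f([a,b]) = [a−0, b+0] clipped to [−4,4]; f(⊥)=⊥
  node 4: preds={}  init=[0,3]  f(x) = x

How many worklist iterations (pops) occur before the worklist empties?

Trace (6 dequeues):
  [1] u=0 | in [1,4] | out [-3,4] | prev [-3,2] | push {}
  [2] u=1 | in [0,3] | out [-2,4] | prev ⊥ | push {0}
  [3] u=2 | in ⊥ | out [1,4] | ==
  [4] u=3 | in [-2,4] | out [-2,4] | prev ⊥ | push {}
  [5] u=4 | in ⊥ | out [0,3] | ==
  [6] u=0 | in [-2,4] | out [-3,4] | ==

Converged values:
  [0] [-3,4]
  [1] [-2,4]
  [2] [1,4]
  [3] [-2,4]
  [4] [0,3]

6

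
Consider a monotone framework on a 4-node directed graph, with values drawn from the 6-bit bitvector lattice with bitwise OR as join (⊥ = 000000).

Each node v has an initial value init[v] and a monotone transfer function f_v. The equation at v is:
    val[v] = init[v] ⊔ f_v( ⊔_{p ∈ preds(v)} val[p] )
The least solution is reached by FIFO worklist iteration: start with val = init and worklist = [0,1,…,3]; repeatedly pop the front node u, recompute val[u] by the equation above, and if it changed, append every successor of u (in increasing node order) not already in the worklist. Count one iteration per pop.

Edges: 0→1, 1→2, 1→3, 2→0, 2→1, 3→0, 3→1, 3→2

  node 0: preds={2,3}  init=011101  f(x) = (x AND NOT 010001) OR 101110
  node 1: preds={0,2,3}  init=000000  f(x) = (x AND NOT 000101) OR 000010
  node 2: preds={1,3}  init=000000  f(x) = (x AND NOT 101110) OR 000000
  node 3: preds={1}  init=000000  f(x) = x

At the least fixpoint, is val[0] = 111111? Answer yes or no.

yes

Worklist (7 pops):
  #1 pop 0: in=000000 → 111111 (was 011101); enqueue []
  #2 pop 1: in=111111 → 111010 (was 000000); enqueue []
  #3 pop 2: in=111010 → 010000 (was 000000); enqueue [0,1]
  #4 pop 3: in=111010 → 111010 (was 000000); enqueue [2]
  #5 pop 0: in=111010 → 111111 (no change)
  #6 pop 1: in=111111 → 111010 (no change)
  #7 pop 2: in=111010 → 010000 (no change)

Fixpoint:
  val[0] = 111111
  val[1] = 111010
  val[2] = 010000
  val[3] = 111010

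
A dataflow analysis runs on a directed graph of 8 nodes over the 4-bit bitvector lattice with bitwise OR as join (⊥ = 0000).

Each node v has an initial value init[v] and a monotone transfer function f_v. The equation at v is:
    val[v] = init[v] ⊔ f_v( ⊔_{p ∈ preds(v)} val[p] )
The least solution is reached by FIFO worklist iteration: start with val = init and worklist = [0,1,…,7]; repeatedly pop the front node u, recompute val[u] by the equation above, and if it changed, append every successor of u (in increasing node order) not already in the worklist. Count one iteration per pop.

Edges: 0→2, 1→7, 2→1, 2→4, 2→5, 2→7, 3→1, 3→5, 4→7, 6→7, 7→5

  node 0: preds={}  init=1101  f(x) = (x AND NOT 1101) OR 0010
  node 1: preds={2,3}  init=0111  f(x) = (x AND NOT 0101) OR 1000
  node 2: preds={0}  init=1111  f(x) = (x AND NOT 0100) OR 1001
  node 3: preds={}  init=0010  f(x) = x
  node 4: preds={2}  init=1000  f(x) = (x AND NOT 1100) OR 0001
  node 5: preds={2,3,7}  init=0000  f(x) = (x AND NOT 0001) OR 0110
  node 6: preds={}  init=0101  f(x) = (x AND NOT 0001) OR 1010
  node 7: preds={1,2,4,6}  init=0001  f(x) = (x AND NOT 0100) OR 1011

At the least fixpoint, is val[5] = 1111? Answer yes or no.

no

Iteration log — 9 steps:
  step 1. node 0  ⊔preds=0000  new=1111  old=1101  +wl: 
  step 2. node 1  ⊔preds=1111  new=1111  old=0111  +wl: 
  step 3. node 2  ⊔preds=1111  new=1111  stable
  step 4. node 3  ⊔preds=0000  new=0010  stable
  step 5. node 4  ⊔preds=1111  new=1011  old=1000  +wl: 
  step 6. node 5  ⊔preds=1111  new=1110  old=0000  +wl: 
  step 7. node 6  ⊔preds=0000  new=1111  old=0101  +wl: 
  step 8. node 7  ⊔preds=1111  new=1011  old=0001  +wl: 5
  step 9. node 5  ⊔preds=1111  new=1110  stable

Least fixpoint reached:
  node 0: 1111
  node 1: 1111
  node 2: 1111
  node 3: 0010
  node 4: 1011
  node 5: 1110
  node 6: 1111
  node 7: 1011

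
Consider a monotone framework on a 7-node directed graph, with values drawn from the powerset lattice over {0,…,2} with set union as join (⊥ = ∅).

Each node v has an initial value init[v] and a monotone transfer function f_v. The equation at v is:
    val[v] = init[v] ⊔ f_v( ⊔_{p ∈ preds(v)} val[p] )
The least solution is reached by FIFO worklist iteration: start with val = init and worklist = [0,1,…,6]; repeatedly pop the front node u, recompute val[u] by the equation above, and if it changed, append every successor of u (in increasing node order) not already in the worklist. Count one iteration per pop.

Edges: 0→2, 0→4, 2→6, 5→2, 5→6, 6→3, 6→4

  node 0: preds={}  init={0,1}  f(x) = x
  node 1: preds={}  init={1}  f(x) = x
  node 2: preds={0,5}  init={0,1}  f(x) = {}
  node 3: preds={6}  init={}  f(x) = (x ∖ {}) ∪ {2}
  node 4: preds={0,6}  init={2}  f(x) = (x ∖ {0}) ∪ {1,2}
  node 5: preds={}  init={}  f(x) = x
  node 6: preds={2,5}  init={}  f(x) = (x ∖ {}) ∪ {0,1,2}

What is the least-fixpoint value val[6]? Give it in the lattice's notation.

Trace (9 dequeues):
  [1] u=0 | in {} | out {0,1} | ==
  [2] u=1 | in {} | out {1} | ==
  [3] u=2 | in {0,1} | out {0,1} | ==
  [4] u=3 | in {} | out {2} | prev {} | push {}
  [5] u=4 | in {0,1} | out {1,2} | prev {2} | push {}
  [6] u=5 | in {} | out {} | ==
  [7] u=6 | in {0,1} | out {0,1,2} | prev {} | push {3,4}
  [8] u=3 | in {0,1,2} | out {0,1,2} | prev {2} | push {}
  [9] u=4 | in {0,1,2} | out {1,2} | ==

Converged values:
  [0] {0,1}
  [1] {1}
  [2] {0,1}
  [3] {0,1,2}
  [4] {1,2}
  [5] {}
  [6] {0,1,2}

{0,1,2}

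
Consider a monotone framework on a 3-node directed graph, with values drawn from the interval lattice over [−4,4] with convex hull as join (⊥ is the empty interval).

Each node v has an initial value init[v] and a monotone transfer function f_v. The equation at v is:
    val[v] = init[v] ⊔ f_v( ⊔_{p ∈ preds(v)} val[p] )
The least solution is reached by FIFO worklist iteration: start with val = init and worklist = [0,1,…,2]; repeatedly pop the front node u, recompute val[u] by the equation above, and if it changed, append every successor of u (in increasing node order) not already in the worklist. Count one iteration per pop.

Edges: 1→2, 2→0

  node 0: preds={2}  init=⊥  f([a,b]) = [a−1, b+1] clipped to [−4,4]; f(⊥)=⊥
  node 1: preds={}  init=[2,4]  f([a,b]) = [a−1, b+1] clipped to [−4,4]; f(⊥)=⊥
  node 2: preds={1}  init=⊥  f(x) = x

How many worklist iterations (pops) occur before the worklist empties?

4

Trace (4 dequeues):
  [1] u=0 | in ⊥ | out ⊥ | ==
  [2] u=1 | in ⊥ | out [2,4] | ==
  [3] u=2 | in [2,4] | out [2,4] | prev ⊥ | push {0}
  [4] u=0 | in [2,4] | out [1,4] | prev ⊥ | push {}

Converged values:
  [0] [1,4]
  [1] [2,4]
  [2] [2,4]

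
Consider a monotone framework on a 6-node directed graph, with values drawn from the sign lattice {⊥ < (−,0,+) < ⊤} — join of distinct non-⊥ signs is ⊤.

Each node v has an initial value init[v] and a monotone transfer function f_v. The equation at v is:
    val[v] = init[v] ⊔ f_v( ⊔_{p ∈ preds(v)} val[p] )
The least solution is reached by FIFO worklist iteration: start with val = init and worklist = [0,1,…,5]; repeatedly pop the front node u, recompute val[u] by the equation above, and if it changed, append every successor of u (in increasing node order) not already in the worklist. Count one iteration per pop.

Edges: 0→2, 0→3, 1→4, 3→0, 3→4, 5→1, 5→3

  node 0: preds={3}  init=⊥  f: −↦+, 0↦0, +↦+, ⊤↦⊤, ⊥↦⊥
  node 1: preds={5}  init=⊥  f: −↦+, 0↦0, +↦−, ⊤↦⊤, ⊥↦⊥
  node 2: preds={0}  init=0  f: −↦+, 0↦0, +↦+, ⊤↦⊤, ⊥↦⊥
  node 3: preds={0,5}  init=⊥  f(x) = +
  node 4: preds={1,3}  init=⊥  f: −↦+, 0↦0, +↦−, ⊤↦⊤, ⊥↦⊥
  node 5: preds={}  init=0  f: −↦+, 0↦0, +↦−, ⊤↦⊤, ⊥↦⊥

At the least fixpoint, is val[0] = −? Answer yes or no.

Worklist (9 pops):
  #1 pop 0: in=⊥ → ⊥ (no change)
  #2 pop 1: in=0 → 0 (was ⊥); enqueue []
  #3 pop 2: in=⊥ → 0 (no change)
  #4 pop 3: in=0 → + (was ⊥); enqueue [0]
  #5 pop 4: in=⊤ → ⊤ (was ⊥); enqueue []
  #6 pop 5: in=⊥ → 0 (no change)
  #7 pop 0: in=+ → + (was ⊥); enqueue [2,3]
  #8 pop 2: in=+ → ⊤ (was 0); enqueue []
  #9 pop 3: in=⊤ → + (no change)

Fixpoint:
  val[0] = +
  val[1] = 0
  val[2] = ⊤
  val[3] = +
  val[4] = ⊤
  val[5] = 0

no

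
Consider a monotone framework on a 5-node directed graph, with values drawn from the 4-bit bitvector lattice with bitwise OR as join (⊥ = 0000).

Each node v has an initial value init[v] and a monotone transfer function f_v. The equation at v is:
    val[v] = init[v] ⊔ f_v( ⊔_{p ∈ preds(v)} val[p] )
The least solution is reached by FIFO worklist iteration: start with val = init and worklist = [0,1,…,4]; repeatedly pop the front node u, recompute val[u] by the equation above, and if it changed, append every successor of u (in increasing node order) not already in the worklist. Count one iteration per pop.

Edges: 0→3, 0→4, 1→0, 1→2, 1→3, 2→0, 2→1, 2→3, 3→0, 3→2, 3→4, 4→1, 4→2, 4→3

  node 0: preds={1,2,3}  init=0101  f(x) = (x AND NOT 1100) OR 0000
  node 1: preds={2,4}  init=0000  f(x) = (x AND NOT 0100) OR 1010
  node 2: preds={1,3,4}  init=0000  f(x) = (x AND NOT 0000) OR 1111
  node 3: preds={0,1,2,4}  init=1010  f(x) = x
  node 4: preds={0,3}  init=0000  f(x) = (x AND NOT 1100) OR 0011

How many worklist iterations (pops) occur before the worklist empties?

Worklist (10 pops):
  #1 pop 0: in=1010 → 0111 (was 0101); enqueue []
  #2 pop 1: in=0000 → 1010 (was 0000); enqueue [0]
  #3 pop 2: in=1010 → 1111 (was 0000); enqueue [1]
  #4 pop 3: in=1111 → 1111 (was 1010); enqueue [2]
  #5 pop 4: in=1111 → 0011 (was 0000); enqueue [3]
  #6 pop 0: in=1111 → 0111 (no change)
  #7 pop 1: in=1111 → 1011 (was 1010); enqueue [0]
  #8 pop 2: in=1111 → 1111 (no change)
  #9 pop 3: in=1111 → 1111 (no change)
  #10 pop 0: in=1111 → 0111 (no change)

Fixpoint:
  val[0] = 0111
  val[1] = 1011
  val[2] = 1111
  val[3] = 1111
  val[4] = 0011

10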